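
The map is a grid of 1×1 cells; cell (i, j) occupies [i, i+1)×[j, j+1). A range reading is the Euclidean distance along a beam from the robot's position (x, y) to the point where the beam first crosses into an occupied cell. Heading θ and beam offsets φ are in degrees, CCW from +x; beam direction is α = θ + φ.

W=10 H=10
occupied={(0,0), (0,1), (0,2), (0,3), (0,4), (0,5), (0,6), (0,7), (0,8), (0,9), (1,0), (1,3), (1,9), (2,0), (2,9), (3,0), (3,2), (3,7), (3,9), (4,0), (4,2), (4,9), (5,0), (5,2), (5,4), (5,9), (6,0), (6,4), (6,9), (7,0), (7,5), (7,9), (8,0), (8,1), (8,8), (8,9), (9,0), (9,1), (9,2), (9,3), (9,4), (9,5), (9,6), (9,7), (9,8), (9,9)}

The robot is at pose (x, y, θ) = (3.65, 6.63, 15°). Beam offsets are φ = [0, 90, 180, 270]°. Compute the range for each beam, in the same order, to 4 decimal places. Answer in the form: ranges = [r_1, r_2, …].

ranges = [5.2933, 0.3831, 2.7435, 3.7581]

beam 1: φ=0°, α=15°
  dir = (cos 15°, sin 15°) = (0.9659, 0.2588); from cell (3,6)
  next x-line at t=0.3623, next y-line at t=1.4296; Δt_x=1.0353, Δt_y=3.8637
    x: enter (4,6) at t=0.3623
    x: enter (5,6) at t=1.3976
    y: enter (5,7) at t=1.4296
    x: enter (6,7) at t=2.4329
    x: enter (7,7) at t=3.4682
    x: enter (8,7) at t=4.5035
    y: enter (8,8) at t=5.2933 ← occupied
  → r_1 = 5.2933
beam 2: φ=90°, α=105°
  dir = (cos 105°, sin 105°) = (-0.2588, 0.9659); from cell (3,6)
  next x-line at t=2.5114, next y-line at t=0.3831; Δt_x=3.8637, Δt_y=1.0353
    y: enter (3,7) at t=0.3831 ← occupied
  → r_2 = 0.3831
beam 3: φ=180°, α=195°
  dir = (cos 195°, sin 195°) = (-0.9659, -0.2588); from cell (3,6)
  next x-line at t=0.6729, next y-line at t=2.4341; Δt_x=1.0353, Δt_y=3.8637
    x: enter (2,6) at t=0.6729
    x: enter (1,6) at t=1.7082
    y: enter (1,5) at t=2.4341
    x: enter (0,5) at t=2.7435 ← occupied
  → r_3 = 2.7435
beam 4: φ=270°, α=285°
  dir = (cos 285°, sin 285°) = (0.2588, -0.9659); from cell (3,6)
  next x-line at t=1.3523, next y-line at t=0.6522; Δt_x=3.8637, Δt_y=1.0353
    y: enter (3,5) at t=0.6522
    x: enter (4,5) at t=1.3523
    y: enter (4,4) at t=1.6875
    y: enter (4,3) at t=2.7228
    y: enter (4,2) at t=3.7581 ← occupied
  → r_4 = 3.7581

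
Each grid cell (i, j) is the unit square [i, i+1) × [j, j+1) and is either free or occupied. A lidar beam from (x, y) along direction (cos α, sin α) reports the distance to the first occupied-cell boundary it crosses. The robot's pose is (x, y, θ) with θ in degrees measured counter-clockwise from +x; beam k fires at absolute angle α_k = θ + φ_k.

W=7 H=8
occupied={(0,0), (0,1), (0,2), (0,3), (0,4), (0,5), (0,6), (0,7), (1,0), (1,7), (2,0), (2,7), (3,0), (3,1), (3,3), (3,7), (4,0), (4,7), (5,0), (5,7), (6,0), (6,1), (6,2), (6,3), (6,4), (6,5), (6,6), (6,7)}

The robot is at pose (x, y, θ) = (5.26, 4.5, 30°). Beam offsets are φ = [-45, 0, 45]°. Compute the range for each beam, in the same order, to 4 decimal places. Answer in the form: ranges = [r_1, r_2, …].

beam 1: φ=-45°, α=345°
  direction (0.9659, -0.2588); cell (5,4); t to first gridline: x 0.7661, y 1.9319 (then +1.0353 / +3.8637)
    (6,4) via x @ 0.7661  # hit
  → r_1 = 0.7661
beam 2: φ=0°, α=30°
  direction (0.8660, 0.5000); cell (5,4); t to first gridline: x 0.8545, y 1.0000 (then +1.1547 / +2.0000)
    (6,4) via x @ 0.8545  # hit
  → r_2 = 0.8545
beam 3: φ=45°, α=75°
  direction (0.2588, 0.9659); cell (5,4); t to first gridline: x 2.8591, y 0.5176 (then +3.8637 / +1.0353)
    (5,5) via y @ 0.5176
    (5,6) via y @ 1.5529
    (5,7) via y @ 2.5882  # hit
  → r_3 = 2.5882

ranges = [0.7661, 0.8545, 2.5882]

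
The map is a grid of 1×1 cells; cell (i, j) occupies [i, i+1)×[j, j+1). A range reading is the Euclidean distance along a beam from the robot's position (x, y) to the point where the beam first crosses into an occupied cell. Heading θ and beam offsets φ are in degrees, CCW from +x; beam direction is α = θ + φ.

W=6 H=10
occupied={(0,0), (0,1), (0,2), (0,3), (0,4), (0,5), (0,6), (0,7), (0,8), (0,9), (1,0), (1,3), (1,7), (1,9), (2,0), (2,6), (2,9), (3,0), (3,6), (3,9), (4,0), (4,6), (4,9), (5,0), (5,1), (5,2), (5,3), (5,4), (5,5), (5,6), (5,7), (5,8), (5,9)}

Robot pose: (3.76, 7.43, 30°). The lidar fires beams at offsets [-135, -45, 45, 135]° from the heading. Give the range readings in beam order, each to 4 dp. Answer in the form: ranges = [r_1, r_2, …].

beam 1: φ=-135°, α=255°
  cosα=-0.2588 sinα=-0.9659 | (3,7) | tMaxX 2.9364 tMaxY 0.4452 | tΔX 3.8637 tΔY 1.0353
    t=0.4452 [y] (3,6) — stop
  → r_1 = 0.4452
beam 2: φ=-45°, α=345°
  cosα=0.9659 sinα=-0.2588 | (3,7) | tMaxX 0.2485 tMaxY 1.6614 | tΔX 1.0353 tΔY 3.8637
    t=0.2485 [x] (4,7)
    t=1.2837 [x] (5,7) — stop
  → r_2 = 1.2837
beam 3: φ=45°, α=75°
  cosα=0.2588 sinα=0.9659 | (3,7) | tMaxX 0.9273 tMaxY 0.5901 | tΔX 3.8637 tΔY 1.0353
    t=0.5901 [y] (3,8)
    t=0.9273 [x] (4,8)
    t=1.6254 [y] (4,9) — stop
  → r_3 = 1.6254
beam 4: φ=135°, α=165°
  cosα=-0.9659 sinα=0.2588 | (3,7) | tMaxX 0.7868 tMaxY 2.2023 | tΔX 1.0353 tΔY 3.8637
    t=0.7868 [x] (2,7)
    t=1.8221 [x] (1,7) — stop
  → r_4 = 1.8221

ranges = [0.4452, 1.2837, 1.6254, 1.8221]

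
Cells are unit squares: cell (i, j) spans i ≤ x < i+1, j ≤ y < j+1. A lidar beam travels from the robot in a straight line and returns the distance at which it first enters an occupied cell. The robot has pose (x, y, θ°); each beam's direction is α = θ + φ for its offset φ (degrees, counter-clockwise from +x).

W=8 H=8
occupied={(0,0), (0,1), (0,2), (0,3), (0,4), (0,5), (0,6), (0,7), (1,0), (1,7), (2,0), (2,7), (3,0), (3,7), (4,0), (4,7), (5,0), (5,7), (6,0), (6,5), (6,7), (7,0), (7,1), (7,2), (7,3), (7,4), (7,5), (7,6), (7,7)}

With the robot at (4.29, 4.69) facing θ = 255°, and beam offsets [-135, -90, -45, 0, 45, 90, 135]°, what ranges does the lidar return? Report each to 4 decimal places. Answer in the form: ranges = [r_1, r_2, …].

ranges = [2.6674, 3.4061, 3.7990, 3.8202, 4.2608, 2.8056, 1.9745]

beam 1: φ=-135°, α=120°
  cosα=-0.5000 sinα=0.8660 | (4,4) | tMaxX 0.5800 tMaxY 0.3580 | tΔX 2.0000 tΔY 1.1547
    t=0.3580 [y] (4,5)
    t=0.5800 [x] (3,5)
    t=1.5127 [y] (3,6)
    t=2.5800 [x] (2,6)
    t=2.6674 [y] (2,7) — stop
  → r_1 = 2.6674
beam 2: φ=-90°, α=165°
  cosα=-0.9659 sinα=0.2588 | (4,4) | tMaxX 0.3002 tMaxY 1.1977 | tΔX 1.0353 tΔY 3.8637
    t=0.3002 [x] (3,4)
    t=1.1977 [y] (3,5)
    t=1.3355 [x] (2,5)
    t=2.3708 [x] (1,5)
    t=3.4061 [x] (0,5) — stop
  → r_2 = 3.4061
beam 3: φ=-45°, α=210°
  cosα=-0.8660 sinα=-0.5000 | (4,4) | tMaxX 0.3349 tMaxY 1.3800 | tΔX 1.1547 tΔY 2.0000
    t=0.3349 [x] (3,4)
    t=1.3800 [y] (3,3)
    t=1.4896 [x] (2,3)
    t=2.6443 [x] (1,3)
    t=3.3800 [y] (1,2)
    t=3.7990 [x] (0,2) — stop
  → r_3 = 3.7990
beam 4: φ=0°, α=255°
  cosα=-0.2588 sinα=-0.9659 | (4,4) | tMaxX 1.1205 tMaxY 0.7143 | tΔX 3.8637 tΔY 1.0353
    t=0.7143 [y] (4,3)
    t=1.1205 [x] (3,3)
    t=1.7496 [y] (3,2)
    t=2.7849 [y] (3,1)
    t=3.8202 [y] (3,0) — stop
  → r_4 = 3.8202
beam 5: φ=45°, α=300°
  cosα=0.5000 sinα=-0.8660 | (4,4) | tMaxX 1.4200 tMaxY 0.7967 | tΔX 2.0000 tΔY 1.1547
    t=0.7967 [y] (4,3)
    t=1.4200 [x] (5,3)
    t=1.9514 [y] (5,2)
    t=3.1061 [y] (5,1)
    t=3.4200 [x] (6,1)
    t=4.2608 [y] (6,0) — stop
  → r_5 = 4.2608
beam 6: φ=90°, α=345°
  cosα=0.9659 sinα=-0.2588 | (4,4) | tMaxX 0.7350 tMaxY 2.6660 | tΔX 1.0353 tΔY 3.8637
    t=0.7350 [x] (5,4)
    t=1.7703 [x] (6,4)
    t=2.6660 [y] (6,3)
    t=2.8056 [x] (7,3) — stop
  → r_6 = 2.8056
beam 7: φ=135°, α=30°
  cosα=0.8660 sinα=0.5000 | (4,4) | tMaxX 0.8198 tMaxY 0.6200 | tΔX 1.1547 tΔY 2.0000
    t=0.6200 [y] (4,5)
    t=0.8198 [x] (5,5)
    t=1.9745 [x] (6,5) — stop
  → r_7 = 1.9745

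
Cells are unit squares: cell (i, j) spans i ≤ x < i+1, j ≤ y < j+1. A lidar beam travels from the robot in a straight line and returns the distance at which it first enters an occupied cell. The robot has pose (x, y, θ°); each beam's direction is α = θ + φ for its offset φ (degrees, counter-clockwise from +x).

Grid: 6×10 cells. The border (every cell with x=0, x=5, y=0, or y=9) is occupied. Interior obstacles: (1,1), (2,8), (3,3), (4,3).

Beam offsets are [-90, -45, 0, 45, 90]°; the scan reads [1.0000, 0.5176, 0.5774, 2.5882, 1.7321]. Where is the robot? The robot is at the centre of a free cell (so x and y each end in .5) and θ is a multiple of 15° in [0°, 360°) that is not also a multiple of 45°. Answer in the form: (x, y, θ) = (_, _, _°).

The pose lattice has 28·16 = 448 candidates. Test each by forward raycasting.
  (4.5, 4.5, 15°): beam 1 = 0.5176 ≠ 1.0000 ✗
  (1.5, 8.5, 285°): beam 1 = 0.5176 ≠ 1.0000 ✗
  (2.5, 4.5, 240°): beam 1 = 1.7321 ≠ 1.0000 ✗
  …
  (3.5, 2.5, 120°): r_1=1.0000, r_2=0.5176, r_3=0.5774, r_4=2.5882, r_5=1.7321 — all match ✓
No second candidate reproduces the full scan.

(x, y, θ) = (3.5, 2.5, 120°)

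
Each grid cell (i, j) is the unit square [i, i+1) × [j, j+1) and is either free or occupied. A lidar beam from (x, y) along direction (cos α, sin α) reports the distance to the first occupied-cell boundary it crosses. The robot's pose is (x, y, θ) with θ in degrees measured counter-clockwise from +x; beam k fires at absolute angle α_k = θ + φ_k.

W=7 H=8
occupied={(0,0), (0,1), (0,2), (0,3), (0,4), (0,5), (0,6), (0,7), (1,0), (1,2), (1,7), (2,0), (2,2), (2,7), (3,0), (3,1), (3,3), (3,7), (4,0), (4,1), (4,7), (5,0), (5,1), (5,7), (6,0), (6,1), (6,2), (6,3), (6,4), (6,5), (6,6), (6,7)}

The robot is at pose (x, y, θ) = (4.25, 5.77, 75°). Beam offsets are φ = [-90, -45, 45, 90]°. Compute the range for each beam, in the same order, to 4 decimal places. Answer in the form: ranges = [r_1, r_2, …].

beam 1: φ=-90°, α=345°
  d=(0.9659,-0.2588)  start (4,5)  tX=0.7765 tY=2.9751  stride 1/|dx|=1.0353 1/|dy|=3.8637
    cross x-line → (5,5), t=0.7765
    cross x-line → (6,5), t=1.8117 (wall)
  → r_1 = 1.8117
beam 2: φ=-45°, α=30°
  d=(0.8660,0.5000)  start (4,5)  tX=0.8660 tY=0.4600  stride 1/|dx|=1.1547 1/|dy|=2.0000
    cross y-line → (4,6), t=0.4600
    cross x-line → (5,6), t=0.8660
    cross x-line → (6,6), t=2.0207 (wall)
  → r_2 = 2.0207
beam 3: φ=45°, α=120°
  d=(-0.5000,0.8660)  start (4,5)  tX=0.5000 tY=0.2656  stride 1/|dx|=2.0000 1/|dy|=1.1547
    cross y-line → (4,6), t=0.2656
    cross x-line → (3,6), t=0.5000
    cross y-line → (3,7), t=1.4203 (wall)
  → r_3 = 1.4203
beam 4: φ=90°, α=165°
  d=(-0.9659,0.2588)  start (4,5)  tX=0.2588 tY=0.8887  stride 1/|dx|=1.0353 1/|dy|=3.8637
    cross x-line → (3,5), t=0.2588
    cross y-line → (3,6), t=0.8887
    cross x-line → (2,6), t=1.2941
    cross x-line → (1,6), t=2.3294
    cross x-line → (0,6), t=3.3646 (wall)
  → r_4 = 3.3646

ranges = [1.8117, 2.0207, 1.4203, 3.3646]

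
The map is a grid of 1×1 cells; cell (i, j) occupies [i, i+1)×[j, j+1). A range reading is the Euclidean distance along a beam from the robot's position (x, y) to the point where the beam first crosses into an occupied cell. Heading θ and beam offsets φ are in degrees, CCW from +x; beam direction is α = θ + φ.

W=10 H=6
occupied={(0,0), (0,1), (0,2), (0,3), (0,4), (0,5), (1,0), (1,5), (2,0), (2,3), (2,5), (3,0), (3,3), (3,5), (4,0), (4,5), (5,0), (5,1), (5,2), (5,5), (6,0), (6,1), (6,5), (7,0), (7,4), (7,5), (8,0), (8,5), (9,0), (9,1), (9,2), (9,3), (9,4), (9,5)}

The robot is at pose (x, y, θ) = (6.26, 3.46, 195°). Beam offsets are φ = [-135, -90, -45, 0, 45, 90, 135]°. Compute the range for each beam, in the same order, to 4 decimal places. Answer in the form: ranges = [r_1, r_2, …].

ranges = [1.4800, 1.5943, 3.0800, 5.4456, 0.5312, 1.5115, 3.1639]

beam 1: φ=-135°, α=60°
  dir = (cos 60°, sin 60°) = (0.5000, 0.8660); from cell (6,3)
  next x-line at t=1.4800, next y-line at t=0.6235; Δt_x=2.0000, Δt_y=1.1547
    y: enter (6,4) at t=0.6235
    x: enter (7,4) at t=1.4800 ← occupied
  → r_1 = 1.4800
beam 2: φ=-90°, α=105°
  dir = (cos 105°, sin 105°) = (-0.2588, 0.9659); from cell (6,3)
  next x-line at t=1.0046, next y-line at t=0.5590; Δt_x=3.8637, Δt_y=1.0353
    y: enter (6,4) at t=0.5590
    x: enter (5,4) at t=1.0046
    y: enter (5,5) at t=1.5943 ← occupied
  → r_2 = 1.5943
beam 3: φ=-45°, α=150°
  dir = (cos 150°, sin 150°) = (-0.8660, 0.5000); from cell (6,3)
  next x-line at t=0.3002, next y-line at t=1.0800; Δt_x=1.1547, Δt_y=2.0000
    x: enter (5,3) at t=0.3002
    y: enter (5,4) at t=1.0800
    x: enter (4,4) at t=1.4549
    x: enter (3,4) at t=2.6096
    y: enter (3,5) at t=3.0800 ← occupied
  → r_3 = 3.0800
beam 4: φ=0°, α=195°
  dir = (cos 195°, sin 195°) = (-0.9659, -0.2588); from cell (6,3)
  next x-line at t=0.2692, next y-line at t=1.7773; Δt_x=1.0353, Δt_y=3.8637
    x: enter (5,3) at t=0.2692
    x: enter (4,3) at t=1.3044
    y: enter (4,2) at t=1.7773
    x: enter (3,2) at t=2.3397
    x: enter (2,2) at t=3.3750
    x: enter (1,2) at t=4.4103
    x: enter (0,2) at t=5.4456 ← occupied
  → r_4 = 5.4456
beam 5: φ=45°, α=240°
  dir = (cos 240°, sin 240°) = (-0.5000, -0.8660); from cell (6,3)
  next x-line at t=0.5200, next y-line at t=0.5312; Δt_x=2.0000, Δt_y=1.1547
    x: enter (5,3) at t=0.5200
    y: enter (5,2) at t=0.5312 ← occupied
  → r_5 = 0.5312
beam 6: φ=90°, α=285°
  dir = (cos 285°, sin 285°) = (0.2588, -0.9659); from cell (6,3)
  next x-line at t=2.8591, next y-line at t=0.4762; Δt_x=3.8637, Δt_y=1.0353
    y: enter (6,2) at t=0.4762
    y: enter (6,1) at t=1.5115 ← occupied
  → r_6 = 1.5115
beam 7: φ=135°, α=330°
  dir = (cos 330°, sin 330°) = (0.8660, -0.5000); from cell (6,3)
  next x-line at t=0.8545, next y-line at t=0.9200; Δt_x=1.1547, Δt_y=2.0000
    x: enter (7,3) at t=0.8545
    y: enter (7,2) at t=0.9200
    x: enter (8,2) at t=2.0092
    y: enter (8,1) at t=2.9200
    x: enter (9,1) at t=3.1639 ← occupied
  → r_7 = 3.1639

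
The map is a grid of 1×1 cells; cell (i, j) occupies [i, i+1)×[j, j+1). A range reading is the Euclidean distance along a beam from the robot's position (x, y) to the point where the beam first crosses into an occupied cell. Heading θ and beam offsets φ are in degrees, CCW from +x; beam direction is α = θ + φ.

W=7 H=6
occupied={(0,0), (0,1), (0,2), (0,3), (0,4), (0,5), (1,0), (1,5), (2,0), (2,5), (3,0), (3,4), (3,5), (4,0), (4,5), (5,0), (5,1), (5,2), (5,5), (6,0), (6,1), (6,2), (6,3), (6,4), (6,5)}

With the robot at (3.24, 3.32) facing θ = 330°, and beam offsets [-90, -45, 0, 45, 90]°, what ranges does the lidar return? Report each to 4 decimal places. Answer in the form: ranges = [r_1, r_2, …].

ranges = [2.6789, 2.4018, 2.0323, 2.8574, 0.7852]

beam 1: φ=-90°, α=240°
  dir = (cos 240°, sin 240°) = (-0.5000, -0.8660); from cell (3,3)
  next x-line at t=0.4800, next y-line at t=0.3695; Δt_x=2.0000, Δt_y=1.1547
    y: enter (3,2) at t=0.3695
    x: enter (2,2) at t=0.4800
    y: enter (2,1) at t=1.5242
    x: enter (1,1) at t=2.4800
    y: enter (1,0) at t=2.6789 ← occupied
  → r_1 = 2.6789
beam 2: φ=-45°, α=285°
  dir = (cos 285°, sin 285°) = (0.2588, -0.9659); from cell (3,3)
  next x-line at t=2.9364, next y-line at t=0.3313; Δt_x=3.8637, Δt_y=1.0353
    y: enter (3,2) at t=0.3313
    y: enter (3,1) at t=1.3666
    y: enter (3,0) at t=2.4018 ← occupied
  → r_2 = 2.4018
beam 3: φ=0°, α=330°
  dir = (cos 330°, sin 330°) = (0.8660, -0.5000); from cell (3,3)
  next x-line at t=0.8776, next y-line at t=0.6400; Δt_x=1.1547, Δt_y=2.0000
    y: enter (3,2) at t=0.6400
    x: enter (4,2) at t=0.8776
    x: enter (5,2) at t=2.0323 ← occupied
  → r_3 = 2.0323
beam 4: φ=45°, α=15°
  dir = (cos 15°, sin 15°) = (0.9659, 0.2588); from cell (3,3)
  next x-line at t=0.7868, next y-line at t=2.6273; Δt_x=1.0353, Δt_y=3.8637
    x: enter (4,3) at t=0.7868
    x: enter (5,3) at t=1.8221
    y: enter (5,4) at t=2.6273
    x: enter (6,4) at t=2.8574 ← occupied
  → r_4 = 2.8574
beam 5: φ=90°, α=60°
  dir = (cos 60°, sin 60°) = (0.5000, 0.8660); from cell (3,3)
  next x-line at t=1.5200, next y-line at t=0.7852; Δt_x=2.0000, Δt_y=1.1547
    y: enter (3,4) at t=0.7852 ← occupied
  → r_5 = 0.7852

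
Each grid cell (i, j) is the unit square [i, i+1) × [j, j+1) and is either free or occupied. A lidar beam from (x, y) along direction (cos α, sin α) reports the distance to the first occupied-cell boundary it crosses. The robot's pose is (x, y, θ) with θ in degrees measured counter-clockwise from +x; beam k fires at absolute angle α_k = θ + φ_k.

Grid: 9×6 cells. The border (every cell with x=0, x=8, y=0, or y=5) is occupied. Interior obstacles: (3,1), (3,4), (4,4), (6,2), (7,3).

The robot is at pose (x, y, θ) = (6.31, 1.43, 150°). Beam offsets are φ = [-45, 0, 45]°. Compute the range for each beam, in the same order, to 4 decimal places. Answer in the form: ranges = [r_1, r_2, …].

ranges = [0.5901, 6.1315, 1.6614]

beam 1: φ=-45°, α=105°
  cosα=-0.2588 sinα=0.9659 | (6,1) | tMaxX 1.1977 tMaxY 0.5901 | tΔX 3.8637 tΔY 1.0353
    t=0.5901 [y] (6,2) — stop
  → r_1 = 0.5901
beam 2: φ=0°, α=150°
  cosα=-0.8660 sinα=0.5000 | (6,1) | tMaxX 0.3580 tMaxY 1.1400 | tΔX 1.1547 tΔY 2.0000
    t=0.3580 [x] (5,1)
    t=1.1400 [y] (5,2)
    t=1.5127 [x] (4,2)
    t=2.6674 [x] (3,2)
    t=3.1400 [y] (3,3)
    t=3.8221 [x] (2,3)
    t=4.9768 [x] (1,3)
    t=5.1400 [y] (1,4)
    t=6.1315 [x] (0,4) — stop
  → r_2 = 6.1315
beam 3: φ=45°, α=195°
  cosα=-0.9659 sinα=-0.2588 | (6,1) | tMaxX 0.3209 tMaxY 1.6614 | tΔX 1.0353 tΔY 3.8637
    t=0.3209 [x] (5,1)
    t=1.3562 [x] (4,1)
    t=1.6614 [y] (4,0) — stop
  → r_3 = 1.6614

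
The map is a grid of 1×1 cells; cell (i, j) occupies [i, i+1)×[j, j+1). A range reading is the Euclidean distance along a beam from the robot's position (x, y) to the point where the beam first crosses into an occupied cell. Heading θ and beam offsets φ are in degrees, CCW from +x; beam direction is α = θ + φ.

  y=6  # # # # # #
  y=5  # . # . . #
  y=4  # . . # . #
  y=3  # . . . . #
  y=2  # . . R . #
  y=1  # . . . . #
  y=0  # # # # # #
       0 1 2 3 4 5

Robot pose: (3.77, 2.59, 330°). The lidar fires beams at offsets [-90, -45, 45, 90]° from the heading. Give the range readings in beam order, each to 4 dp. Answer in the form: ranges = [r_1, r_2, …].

beam 1: φ=-90°, α=240°
  direction (-0.5000, -0.8660); cell (3,2); t to first gridline: x 1.5400, y 0.6813 (then +2.0000 / +1.1547)
    (3,1) via y @ 0.6813
    (2,1) via x @ 1.5400
    (2,0) via y @ 1.8360  # hit
  → r_1 = 1.8360
beam 2: φ=-45°, α=285°
  direction (0.2588, -0.9659); cell (3,2); t to first gridline: x 0.8887, y 0.6108 (then +3.8637 / +1.0353)
    (3,1) via y @ 0.6108
    (4,1) via x @ 0.8887
    (4,0) via y @ 1.6461  # hit
  → r_2 = 1.6461
beam 3: φ=45°, α=15°
  direction (0.9659, 0.2588); cell (3,2); t to first gridline: x 0.2381, y 1.5841 (then +1.0353 / +3.8637)
    (4,2) via x @ 0.2381
    (5,2) via x @ 1.2734  # hit
  → r_3 = 1.2734
beam 4: φ=90°, α=60°
  direction (0.5000, 0.8660); cell (3,2); t to first gridline: x 0.4600, y 0.4734 (then +2.0000 / +1.1547)
    (4,2) via x @ 0.4600
    (4,3) via y @ 0.4734
    (4,4) via y @ 1.6281
    (5,4) via x @ 2.4600  # hit
  → r_4 = 2.4600

ranges = [1.8360, 1.6461, 1.2734, 2.4600]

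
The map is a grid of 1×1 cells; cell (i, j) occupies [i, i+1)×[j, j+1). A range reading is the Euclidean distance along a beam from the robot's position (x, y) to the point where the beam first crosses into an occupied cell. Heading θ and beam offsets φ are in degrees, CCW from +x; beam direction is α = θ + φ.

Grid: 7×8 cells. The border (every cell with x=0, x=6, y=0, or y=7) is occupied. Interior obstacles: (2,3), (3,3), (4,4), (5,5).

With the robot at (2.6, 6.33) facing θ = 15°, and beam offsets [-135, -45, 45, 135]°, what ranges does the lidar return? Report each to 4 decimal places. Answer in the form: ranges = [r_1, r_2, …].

beam 1: φ=-135°, α=240°
  direction (-0.5000, -0.8660); cell (2,6); t to first gridline: x 1.2000, y 0.3811 (then +2.0000 / +1.1547)
    (2,5) via y @ 0.3811
    (1,5) via x @ 1.2000
    (1,4) via y @ 1.5358
    (1,3) via y @ 2.6905
    (0,3) via x @ 3.2000  # hit
  → r_1 = 3.2000
beam 2: φ=-45°, α=330°
  direction (0.8660, -0.5000); cell (2,6); t to first gridline: x 0.4619, y 0.6600 (then +1.1547 / +2.0000)
    (3,6) via x @ 0.4619
    (3,5) via y @ 0.6600
    (4,5) via x @ 1.6166
    (4,4) via y @ 2.6600  # hit
  → r_2 = 2.6600
beam 3: φ=45°, α=60°
  direction (0.5000, 0.8660); cell (2,6); t to first gridline: x 0.8000, y 0.7736 (then +2.0000 / +1.1547)
    (2,7) via y @ 0.7736  # hit
  → r_3 = 0.7736
beam 4: φ=135°, α=150°
  direction (-0.8660, 0.5000); cell (2,6); t to first gridline: x 0.6928, y 1.3400 (then +1.1547 / +2.0000)
    (1,6) via x @ 0.6928
    (1,7) via y @ 1.3400  # hit
  → r_4 = 1.3400

ranges = [3.2000, 2.6600, 0.7736, 1.3400]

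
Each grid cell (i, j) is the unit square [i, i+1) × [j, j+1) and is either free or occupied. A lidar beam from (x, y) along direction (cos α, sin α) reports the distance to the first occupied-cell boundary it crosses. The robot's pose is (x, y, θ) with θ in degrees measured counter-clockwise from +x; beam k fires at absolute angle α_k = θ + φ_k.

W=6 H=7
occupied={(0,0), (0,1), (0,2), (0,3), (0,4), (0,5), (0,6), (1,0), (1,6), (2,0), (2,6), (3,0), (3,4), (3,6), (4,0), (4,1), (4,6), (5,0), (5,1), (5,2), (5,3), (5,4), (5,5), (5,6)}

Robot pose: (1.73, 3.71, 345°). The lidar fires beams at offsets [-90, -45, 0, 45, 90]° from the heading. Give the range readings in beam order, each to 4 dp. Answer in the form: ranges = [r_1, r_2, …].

beam 1: φ=-90°, α=255°
  direction (-0.2588, -0.9659); cell (1,3); t to first gridline: x 2.8205, y 0.7350 (then +3.8637 / +1.0353)
    (1,2) via y @ 0.7350
    (1,1) via y @ 1.7703
    (1,0) via y @ 2.8056  # hit
  → r_1 = 2.8056
beam 2: φ=-45°, α=300°
  direction (0.5000, -0.8660); cell (1,3); t to first gridline: x 0.5400, y 0.8198 (then +2.0000 / +1.1547)
    (2,3) via x @ 0.5400
    (2,2) via y @ 0.8198
    (2,1) via y @ 1.9745
    (3,1) via x @ 2.5400
    (3,0) via y @ 3.1292  # hit
  → r_2 = 3.1292
beam 3: φ=0°, α=345°
  direction (0.9659, -0.2588); cell (1,3); t to first gridline: x 0.2795, y 2.7432 (then +1.0353 / +3.8637)
    (2,3) via x @ 0.2795
    (3,3) via x @ 1.3148
    (4,3) via x @ 2.3501
    (4,2) via y @ 2.7432
    (5,2) via x @ 3.3854  # hit
  → r_3 = 3.3854
beam 4: φ=45°, α=30°
  direction (0.8660, 0.5000); cell (1,3); t to first gridline: x 0.3118, y 0.5800 (then +1.1547 / +2.0000)
    (2,3) via x @ 0.3118
    (2,4) via y @ 0.5800
    (3,4) via x @ 1.4665  # hit
  → r_4 = 1.4665
beam 5: φ=90°, α=75°
  direction (0.2588, 0.9659); cell (1,3); t to first gridline: x 1.0432, y 0.3002 (then +3.8637 / +1.0353)
    (1,4) via y @ 0.3002
    (2,4) via x @ 1.0432
    (2,5) via y @ 1.3355
    (2,6) via y @ 2.3708  # hit
  → r_5 = 2.3708

ranges = [2.8056, 3.1292, 3.3854, 1.4665, 2.3708]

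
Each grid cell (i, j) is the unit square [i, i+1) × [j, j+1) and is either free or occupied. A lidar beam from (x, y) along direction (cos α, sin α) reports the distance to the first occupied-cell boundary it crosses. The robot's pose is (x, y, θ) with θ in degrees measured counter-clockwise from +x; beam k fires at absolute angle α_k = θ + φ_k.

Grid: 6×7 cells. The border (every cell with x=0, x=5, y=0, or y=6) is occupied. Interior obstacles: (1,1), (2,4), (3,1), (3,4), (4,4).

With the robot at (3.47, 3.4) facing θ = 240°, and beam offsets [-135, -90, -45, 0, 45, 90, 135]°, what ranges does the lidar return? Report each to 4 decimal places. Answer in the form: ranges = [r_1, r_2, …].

ranges = [0.6212, 1.2000, 2.5571, 2.7713, 1.4494, 1.7667, 1.5840]

beam 1: φ=-135°, α=105°
  direction (-0.2588, 0.9659); cell (3,3); t to first gridline: x 1.8159, y 0.6212 (then +3.8637 / +1.0353)
    (3,4) via y @ 0.6212  # hit
  → r_1 = 0.6212
beam 2: φ=-90°, α=150°
  direction (-0.8660, 0.5000); cell (3,3); t to first gridline: x 0.5427, y 1.2000 (then +1.1547 / +2.0000)
    (2,3) via x @ 0.5427
    (2,4) via y @ 1.2000  # hit
  → r_2 = 1.2000
beam 3: φ=-45°, α=195°
  direction (-0.9659, -0.2588); cell (3,3); t to first gridline: x 0.4866, y 1.5455 (then +1.0353 / +3.8637)
    (2,3) via x @ 0.4866
    (1,3) via x @ 1.5219
    (1,2) via y @ 1.5455
    (0,2) via x @ 2.5571  # hit
  → r_3 = 2.5571
beam 4: φ=0°, α=240°
  direction (-0.5000, -0.8660); cell (3,3); t to first gridline: x 0.9400, y 0.4619 (then +2.0000 / +1.1547)
    (3,2) via y @ 0.4619
    (2,2) via x @ 0.9400
    (2,1) via y @ 1.6166
    (2,0) via y @ 2.7713  # hit
  → r_4 = 2.7713
beam 5: φ=45°, α=285°
  direction (0.2588, -0.9659); cell (3,3); t to first gridline: x 2.0478, y 0.4141 (then +3.8637 / +1.0353)
    (3,2) via y @ 0.4141
    (3,1) via y @ 1.4494  # hit
  → r_5 = 1.4494
beam 6: φ=90°, α=330°
  direction (0.8660, -0.5000); cell (3,3); t to first gridline: x 0.6120, y 0.8000 (then +1.1547 / +2.0000)
    (4,3) via x @ 0.6120
    (4,2) via y @ 0.8000
    (5,2) via x @ 1.7667  # hit
  → r_6 = 1.7667
beam 7: φ=135°, α=15°
  direction (0.9659, 0.2588); cell (3,3); t to first gridline: x 0.5487, y 2.3182 (then +1.0353 / +3.8637)
    (4,3) via x @ 0.5487
    (5,3) via x @ 1.5840  # hit
  → r_7 = 1.5840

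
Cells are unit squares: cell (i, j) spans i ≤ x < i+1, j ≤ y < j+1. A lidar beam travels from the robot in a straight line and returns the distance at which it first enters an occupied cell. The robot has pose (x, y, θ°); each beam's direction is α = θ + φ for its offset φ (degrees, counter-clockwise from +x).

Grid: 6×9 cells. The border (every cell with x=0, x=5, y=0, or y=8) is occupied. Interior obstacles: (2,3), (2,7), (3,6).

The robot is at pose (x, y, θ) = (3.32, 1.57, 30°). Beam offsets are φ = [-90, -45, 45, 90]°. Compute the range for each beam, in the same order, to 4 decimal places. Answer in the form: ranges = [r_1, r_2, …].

ranges = [0.6582, 1.7393, 6.4910, 1.6512]

beam 1: φ=-90°, α=300°
  dir = (cos 300°, sin 300°) = (0.5000, -0.8660); from cell (3,1)
  next x-line at t=1.3600, next y-line at t=0.6582; Δt_x=2.0000, Δt_y=1.1547
    y: enter (3,0) at t=0.6582 ← occupied
  → r_1 = 0.6582
beam 2: φ=-45°, α=345°
  dir = (cos 345°, sin 345°) = (0.9659, -0.2588); from cell (3,1)
  next x-line at t=0.7040, next y-line at t=2.2023; Δt_x=1.0353, Δt_y=3.8637
    x: enter (4,1) at t=0.7040
    x: enter (5,1) at t=1.7393 ← occupied
  → r_2 = 1.7393
beam 3: φ=45°, α=75°
  dir = (cos 75°, sin 75°) = (0.2588, 0.9659); from cell (3,1)
  next x-line at t=2.6273, next y-line at t=0.4452; Δt_x=3.8637, Δt_y=1.0353
    y: enter (3,2) at t=0.4452
    y: enter (3,3) at t=1.4804
    y: enter (3,4) at t=2.5157
    x: enter (4,4) at t=2.6273
    y: enter (4,5) at t=3.5510
    y: enter (4,6) at t=4.5863
    y: enter (4,7) at t=5.6215
    x: enter (5,7) at t=6.4910 ← occupied
  → r_3 = 6.4910
beam 4: φ=90°, α=120°
  dir = (cos 120°, sin 120°) = (-0.5000, 0.8660); from cell (3,1)
  next x-line at t=0.6400, next y-line at t=0.4965; Δt_x=2.0000, Δt_y=1.1547
    y: enter (3,2) at t=0.4965
    x: enter (2,2) at t=0.6400
    y: enter (2,3) at t=1.6512 ← occupied
  → r_4 = 1.6512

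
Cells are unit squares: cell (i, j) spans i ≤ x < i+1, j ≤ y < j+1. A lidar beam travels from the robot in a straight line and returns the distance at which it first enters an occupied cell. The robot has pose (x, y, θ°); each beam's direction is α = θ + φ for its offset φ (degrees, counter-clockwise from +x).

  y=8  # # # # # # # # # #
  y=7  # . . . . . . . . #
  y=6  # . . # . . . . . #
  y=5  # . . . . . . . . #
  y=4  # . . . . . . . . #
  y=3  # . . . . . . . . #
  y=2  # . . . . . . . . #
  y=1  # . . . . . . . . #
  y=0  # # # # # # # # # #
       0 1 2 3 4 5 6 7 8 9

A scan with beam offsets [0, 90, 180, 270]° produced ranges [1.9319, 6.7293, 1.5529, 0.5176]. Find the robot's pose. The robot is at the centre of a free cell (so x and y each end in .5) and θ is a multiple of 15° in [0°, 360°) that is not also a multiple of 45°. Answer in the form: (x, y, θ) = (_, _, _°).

Candidates: 55 free-cell centres × 16 headings = 880 poses. Raycast each; keep the one whose scan matches to 4 dp.
  (4.5, 6.5, 15°): beam 1 = 4.6587 ≠ 1.9319 ✗
  (2.5, 3.5, 210°): beam 1 = 1.7321 ≠ 1.9319 ✗
  (1.5, 1.5, 255°): beam 1 = 0.5176 ≠ 1.9319 ✗
  …
  (7.5, 7.5, 165°): r_1=1.9319, r_2=6.7293, r_3=1.5529, r_4=0.5176 — all match ✓
Only this pose fits every beam.

(x, y, θ) = (7.5, 7.5, 165°)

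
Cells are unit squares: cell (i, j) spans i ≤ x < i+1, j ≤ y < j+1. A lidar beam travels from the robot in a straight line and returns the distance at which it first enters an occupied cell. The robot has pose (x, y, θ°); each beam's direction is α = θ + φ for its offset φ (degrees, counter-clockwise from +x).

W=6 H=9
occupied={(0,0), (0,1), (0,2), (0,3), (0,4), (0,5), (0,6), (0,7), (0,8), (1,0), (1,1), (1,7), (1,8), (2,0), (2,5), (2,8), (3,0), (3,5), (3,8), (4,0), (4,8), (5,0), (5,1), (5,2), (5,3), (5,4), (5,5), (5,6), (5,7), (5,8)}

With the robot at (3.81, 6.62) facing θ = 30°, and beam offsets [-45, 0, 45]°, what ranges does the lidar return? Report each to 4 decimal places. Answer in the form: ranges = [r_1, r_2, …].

ranges = [1.2320, 1.3741, 1.4287]

beam 1: φ=-45°, α=345°
  dir = (cos 345°, sin 345°) = (0.9659, -0.2588); from cell (3,6)
  next x-line at t=0.1967, next y-line at t=2.3955; Δt_x=1.0353, Δt_y=3.8637
    x: enter (4,6) at t=0.1967
    x: enter (5,6) at t=1.2320 ← occupied
  → r_1 = 1.2320
beam 2: φ=0°, α=30°
  dir = (cos 30°, sin 30°) = (0.8660, 0.5000); from cell (3,6)
  next x-line at t=0.2194, next y-line at t=0.7600; Δt_x=1.1547, Δt_y=2.0000
    x: enter (4,6) at t=0.2194
    y: enter (4,7) at t=0.7600
    x: enter (5,7) at t=1.3741 ← occupied
  → r_2 = 1.3741
beam 3: φ=45°, α=75°
  dir = (cos 75°, sin 75°) = (0.2588, 0.9659); from cell (3,6)
  next x-line at t=0.7341, next y-line at t=0.3934; Δt_x=3.8637, Δt_y=1.0353
    y: enter (3,7) at t=0.3934
    x: enter (4,7) at t=0.7341
    y: enter (4,8) at t=1.4287 ← occupied
  → r_3 = 1.4287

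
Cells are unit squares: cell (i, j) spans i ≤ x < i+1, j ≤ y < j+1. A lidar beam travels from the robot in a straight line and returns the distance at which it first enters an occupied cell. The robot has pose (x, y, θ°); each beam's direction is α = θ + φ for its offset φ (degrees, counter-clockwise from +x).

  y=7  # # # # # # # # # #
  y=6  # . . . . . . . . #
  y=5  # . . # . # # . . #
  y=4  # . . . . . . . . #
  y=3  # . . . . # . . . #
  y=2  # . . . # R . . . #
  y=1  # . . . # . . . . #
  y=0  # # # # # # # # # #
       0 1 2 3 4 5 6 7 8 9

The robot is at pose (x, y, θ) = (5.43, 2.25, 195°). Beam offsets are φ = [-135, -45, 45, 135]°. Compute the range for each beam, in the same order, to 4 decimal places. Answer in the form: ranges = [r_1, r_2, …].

beam 1: φ=-135°, α=60°
  direction (0.5000, 0.8660); cell (5,2); t to first gridline: x 1.1400, y 0.8660 (then +2.0000 / +1.1547)
    (5,3) via y @ 0.8660  # hit
  → r_1 = 0.8660
beam 2: φ=-45°, α=150°
  direction (-0.8660, 0.5000); cell (5,2); t to first gridline: x 0.4965, y 1.5000 (then +1.1547 / +2.0000)
    (4,2) via x @ 0.4965  # hit
  → r_2 = 0.4965
beam 3: φ=45°, α=240°
  direction (-0.5000, -0.8660); cell (5,2); t to first gridline: x 0.8600, y 0.2887 (then +2.0000 / +1.1547)
    (5,1) via y @ 0.2887
    (4,1) via x @ 0.8600  # hit
  → r_3 = 0.8600
beam 4: φ=135°, α=330°
  direction (0.8660, -0.5000); cell (5,2); t to first gridline: x 0.6582, y 0.5000 (then +1.1547 / +2.0000)
    (5,1) via y @ 0.5000
    (6,1) via x @ 0.6582
    (7,1) via x @ 1.8129
    (7,0) via y @ 2.5000  # hit
  → r_4 = 2.5000

ranges = [0.8660, 0.4965, 0.8600, 2.5000]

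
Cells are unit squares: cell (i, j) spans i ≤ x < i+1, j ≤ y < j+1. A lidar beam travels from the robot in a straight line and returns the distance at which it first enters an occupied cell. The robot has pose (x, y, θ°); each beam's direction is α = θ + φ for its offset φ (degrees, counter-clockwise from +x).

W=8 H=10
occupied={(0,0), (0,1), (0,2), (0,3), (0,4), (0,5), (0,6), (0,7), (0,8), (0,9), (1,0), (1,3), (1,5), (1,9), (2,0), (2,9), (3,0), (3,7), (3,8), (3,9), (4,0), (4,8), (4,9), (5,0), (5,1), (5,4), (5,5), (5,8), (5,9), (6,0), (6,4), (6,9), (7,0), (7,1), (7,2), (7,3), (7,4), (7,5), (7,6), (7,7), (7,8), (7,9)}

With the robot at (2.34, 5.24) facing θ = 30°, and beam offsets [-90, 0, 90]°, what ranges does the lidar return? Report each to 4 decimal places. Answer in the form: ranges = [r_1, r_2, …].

ranges = [4.8959, 5.3809, 0.6800]

beam 1: φ=-90°, α=300°
  dir = (cos 300°, sin 300°) = (0.5000, -0.8660); from cell (2,5)
  next x-line at t=1.3200, next y-line at t=0.2771; Δt_x=2.0000, Δt_y=1.1547
    y: enter (2,4) at t=0.2771
    x: enter (3,4) at t=1.3200
    y: enter (3,3) at t=1.4318
    y: enter (3,2) at t=2.5865
    x: enter (4,2) at t=3.3200
    y: enter (4,1) at t=3.7412
    y: enter (4,0) at t=4.8959 ← occupied
  → r_1 = 4.8959
beam 2: φ=0°, α=30°
  dir = (cos 30°, sin 30°) = (0.8660, 0.5000); from cell (2,5)
  next x-line at t=0.7621, next y-line at t=1.5200; Δt_x=1.1547, Δt_y=2.0000
    x: enter (3,5) at t=0.7621
    y: enter (3,6) at t=1.5200
    x: enter (4,6) at t=1.9168
    x: enter (5,6) at t=3.0715
    y: enter (5,7) at t=3.5200
    x: enter (6,7) at t=4.2262
    x: enter (7,7) at t=5.3809 ← occupied
  → r_2 = 5.3809
beam 3: φ=90°, α=120°
  dir = (cos 120°, sin 120°) = (-0.5000, 0.8660); from cell (2,5)
  next x-line at t=0.6800, next y-line at t=0.8776; Δt_x=2.0000, Δt_y=1.1547
    x: enter (1,5) at t=0.6800 ← occupied
  → r_3 = 0.6800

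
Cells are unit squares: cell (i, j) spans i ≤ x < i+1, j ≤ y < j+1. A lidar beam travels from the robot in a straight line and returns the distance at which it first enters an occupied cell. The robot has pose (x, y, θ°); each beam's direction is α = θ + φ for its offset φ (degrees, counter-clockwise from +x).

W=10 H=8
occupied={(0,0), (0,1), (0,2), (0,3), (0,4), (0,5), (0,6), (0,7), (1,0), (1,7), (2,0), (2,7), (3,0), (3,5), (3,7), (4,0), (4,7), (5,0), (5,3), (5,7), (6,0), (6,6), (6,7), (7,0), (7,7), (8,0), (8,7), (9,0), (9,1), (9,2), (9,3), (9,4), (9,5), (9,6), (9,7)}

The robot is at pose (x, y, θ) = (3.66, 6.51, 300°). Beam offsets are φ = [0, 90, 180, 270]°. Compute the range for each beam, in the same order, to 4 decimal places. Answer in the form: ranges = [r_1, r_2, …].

ranges = [0.5889, 0.9800, 0.5658, 3.0715]

beam 1: φ=0°, α=300°
  dir = (cos 300°, sin 300°) = (0.5000, -0.8660); from cell (3,6)
  next x-line at t=0.6800, next y-line at t=0.5889; Δt_x=2.0000, Δt_y=1.1547
    y: enter (3,5) at t=0.5889 ← occupied
  → r_1 = 0.5889
beam 2: φ=90°, α=30°
  dir = (cos 30°, sin 30°) = (0.8660, 0.5000); from cell (3,6)
  next x-line at t=0.3926, next y-line at t=0.9800; Δt_x=1.1547, Δt_y=2.0000
    x: enter (4,6) at t=0.3926
    y: enter (4,7) at t=0.9800 ← occupied
  → r_2 = 0.9800
beam 3: φ=180°, α=120°
  dir = (cos 120°, sin 120°) = (-0.5000, 0.8660); from cell (3,6)
  next x-line at t=1.3200, next y-line at t=0.5658; Δt_x=2.0000, Δt_y=1.1547
    y: enter (3,7) at t=0.5658 ← occupied
  → r_3 = 0.5658
beam 4: φ=270°, α=210°
  dir = (cos 210°, sin 210°) = (-0.8660, -0.5000); from cell (3,6)
  next x-line at t=0.7621, next y-line at t=1.0200; Δt_x=1.1547, Δt_y=2.0000
    x: enter (2,6) at t=0.7621
    y: enter (2,5) at t=1.0200
    x: enter (1,5) at t=1.9168
    y: enter (1,4) at t=3.0200
    x: enter (0,4) at t=3.0715 ← occupied
  → r_4 = 3.0715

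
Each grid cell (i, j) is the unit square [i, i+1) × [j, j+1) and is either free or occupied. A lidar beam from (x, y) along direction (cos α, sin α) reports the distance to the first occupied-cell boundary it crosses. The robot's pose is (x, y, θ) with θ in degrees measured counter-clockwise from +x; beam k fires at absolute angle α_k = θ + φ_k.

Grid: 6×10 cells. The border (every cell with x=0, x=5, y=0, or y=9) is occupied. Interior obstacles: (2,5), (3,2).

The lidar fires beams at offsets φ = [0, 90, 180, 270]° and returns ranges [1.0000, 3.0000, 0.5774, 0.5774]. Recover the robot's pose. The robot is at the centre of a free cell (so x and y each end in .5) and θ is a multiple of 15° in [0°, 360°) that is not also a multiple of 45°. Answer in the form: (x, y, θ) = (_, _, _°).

(x, y, θ) = (4.5, 8.5, 150°)

The pose lattice has 30·16 = 480 candidates. Test each by forward raycasting.
  (1.5, 3.5, 195°): beam 1 = 0.5176 ≠ 1.0000 ✗
  (4.5, 3.5, 105°): beam 1 = 5.6940 ≠ 1.0000 ✗
  (2.5, 3.5, 75°): beam 1 = 1.5529 ≠ 1.0000 ✗
  (1.5, 1.5, 30°): beam 1 = 1.7321 ≠ 1.0000 ✗
  …
  (4.5, 8.5, 150°): r_1=1.0000, r_2=3.0000, r_3=0.5774, r_4=0.5774 — all match ✓
No second candidate reproduces the full scan.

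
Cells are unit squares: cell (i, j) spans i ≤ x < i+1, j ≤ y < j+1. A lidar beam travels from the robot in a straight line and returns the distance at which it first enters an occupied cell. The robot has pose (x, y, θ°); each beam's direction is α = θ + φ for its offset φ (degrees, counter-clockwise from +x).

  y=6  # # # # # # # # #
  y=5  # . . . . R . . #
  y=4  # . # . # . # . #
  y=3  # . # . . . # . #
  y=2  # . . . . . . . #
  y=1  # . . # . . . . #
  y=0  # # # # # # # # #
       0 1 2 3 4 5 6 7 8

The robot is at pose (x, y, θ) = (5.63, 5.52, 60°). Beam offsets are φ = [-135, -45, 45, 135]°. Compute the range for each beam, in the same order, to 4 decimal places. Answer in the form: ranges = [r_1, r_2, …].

beam 1: φ=-135°, α=285°
  cosα=0.2588 sinα=-0.9659 | (5,5) | tMaxX 1.4296 tMaxY 0.5383 | tΔX 3.8637 tΔY 1.0353
    t=0.5383 [y] (5,4)
    t=1.4296 [x] (6,4) — stop
  → r_1 = 1.4296
beam 2: φ=-45°, α=15°
  cosα=0.9659 sinα=0.2588 | (5,5) | tMaxX 0.3831 tMaxY 1.8546 | tΔX 1.0353 tΔY 3.8637
    t=0.3831 [x] (6,5)
    t=1.4183 [x] (7,5)
    t=1.8546 [y] (7,6) — stop
  → r_2 = 1.8546
beam 3: φ=45°, α=105°
  cosα=-0.2588 sinα=0.9659 | (5,5) | tMaxX 2.4341 tMaxY 0.4969 | tΔX 3.8637 tΔY 1.0353
    t=0.4969 [y] (5,6) — stop
  → r_3 = 0.4969
beam 4: φ=135°, α=195°
  cosα=-0.9659 sinα=-0.2588 | (5,5) | tMaxX 0.6522 tMaxY 2.0091 | tΔX 1.0353 tΔY 3.8637
    t=0.6522 [x] (4,5)
    t=1.6875 [x] (3,5)
    t=2.0091 [y] (3,4)
    t=2.7228 [x] (2,4) — stop
  → r_4 = 2.7228

ranges = [1.4296, 1.8546, 0.4969, 2.7228]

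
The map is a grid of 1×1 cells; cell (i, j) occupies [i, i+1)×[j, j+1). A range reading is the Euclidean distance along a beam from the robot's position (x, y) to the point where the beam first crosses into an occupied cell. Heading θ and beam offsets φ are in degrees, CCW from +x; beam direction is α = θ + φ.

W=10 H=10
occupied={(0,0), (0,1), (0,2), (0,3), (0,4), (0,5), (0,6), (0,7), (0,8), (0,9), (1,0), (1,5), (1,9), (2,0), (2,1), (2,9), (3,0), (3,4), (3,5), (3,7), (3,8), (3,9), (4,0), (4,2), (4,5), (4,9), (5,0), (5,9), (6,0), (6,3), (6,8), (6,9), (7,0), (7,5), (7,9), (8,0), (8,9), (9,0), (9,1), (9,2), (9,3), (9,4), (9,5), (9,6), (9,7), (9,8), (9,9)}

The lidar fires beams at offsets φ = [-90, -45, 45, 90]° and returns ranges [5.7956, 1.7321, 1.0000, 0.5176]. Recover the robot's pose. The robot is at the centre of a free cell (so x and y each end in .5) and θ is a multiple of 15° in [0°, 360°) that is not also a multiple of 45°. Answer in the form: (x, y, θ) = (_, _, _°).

The pose lattice has 53·16 = 848 candidates. Test each by forward raycasting.
  (5.5, 2.5, 60°): beam 1 = 3.0000 ≠ 5.7956 ✗
  (3.5, 1.5, 165°): beam 1 = 3.6235 ≠ 5.7956 ✗
  (5.5, 5.5, 210°): beam 1 = 3.0000 ≠ 5.7956 ✗
  (6.5, 1.5, 60°): beam 1 = 1.0000 ≠ 5.7956 ✗
  …
  (7.5, 1.5, 165°): r_1=5.7956, r_2=1.7321, r_3=1.0000, r_4=0.5176 — all match ✓
Only this pose fits every beam.

(x, y, θ) = (7.5, 1.5, 165°)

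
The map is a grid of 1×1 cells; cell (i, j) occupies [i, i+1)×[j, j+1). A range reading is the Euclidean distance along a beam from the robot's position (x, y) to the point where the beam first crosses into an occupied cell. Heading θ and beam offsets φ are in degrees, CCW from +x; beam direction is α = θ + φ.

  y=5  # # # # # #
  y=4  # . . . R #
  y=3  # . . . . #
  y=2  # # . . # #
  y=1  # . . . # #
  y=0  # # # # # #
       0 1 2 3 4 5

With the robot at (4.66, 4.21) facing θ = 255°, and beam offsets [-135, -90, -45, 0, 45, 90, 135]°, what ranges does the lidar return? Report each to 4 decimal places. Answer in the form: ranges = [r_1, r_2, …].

ranges = [0.9122, 3.0523, 3.0715, 1.2527, 0.6800, 0.3520, 0.3926]

beam 1: φ=-135°, α=120°
  direction (-0.5000, 0.8660); cell (4,4); t to first gridline: x 1.3200, y 0.9122 (then +2.0000 / +1.1547)
    (4,5) via y @ 0.9122  # hit
  → r_1 = 0.9122
beam 2: φ=-90°, α=165°
  direction (-0.9659, 0.2588); cell (4,4); t to first gridline: x 0.6833, y 3.0523 (then +1.0353 / +3.8637)
    (3,4) via x @ 0.6833
    (2,4) via x @ 1.7186
    (1,4) via x @ 2.7538
    (1,5) via y @ 3.0523  # hit
  → r_2 = 3.0523
beam 3: φ=-45°, α=210°
  direction (-0.8660, -0.5000); cell (4,4); t to first gridline: x 0.7621, y 0.4200 (then +1.1547 / +2.0000)
    (4,3) via y @ 0.4200
    (3,3) via x @ 0.7621
    (2,3) via x @ 1.9168
    (2,2) via y @ 2.4200
    (1,2) via x @ 3.0715  # hit
  → r_3 = 3.0715
beam 4: φ=0°, α=255°
  direction (-0.2588, -0.9659); cell (4,4); t to first gridline: x 2.5500, y 0.2174 (then +3.8637 / +1.0353)
    (4,3) via y @ 0.2174
    (4,2) via y @ 1.2527  # hit
  → r_4 = 1.2527
beam 5: φ=45°, α=300°
  direction (0.5000, -0.8660); cell (4,4); t to first gridline: x 0.6800, y 0.2425 (then +2.0000 / +1.1547)
    (4,3) via y @ 0.2425
    (5,3) via x @ 0.6800  # hit
  → r_5 = 0.6800
beam 6: φ=90°, α=345°
  direction (0.9659, -0.2588); cell (4,4); t to first gridline: x 0.3520, y 0.8114 (then +1.0353 / +3.8637)
    (5,4) via x @ 0.3520  # hit
  → r_6 = 0.3520
beam 7: φ=135°, α=30°
  direction (0.8660, 0.5000); cell (4,4); t to first gridline: x 0.3926, y 1.5800 (then +1.1547 / +2.0000)
    (5,4) via x @ 0.3926  # hit
  → r_7 = 0.3926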